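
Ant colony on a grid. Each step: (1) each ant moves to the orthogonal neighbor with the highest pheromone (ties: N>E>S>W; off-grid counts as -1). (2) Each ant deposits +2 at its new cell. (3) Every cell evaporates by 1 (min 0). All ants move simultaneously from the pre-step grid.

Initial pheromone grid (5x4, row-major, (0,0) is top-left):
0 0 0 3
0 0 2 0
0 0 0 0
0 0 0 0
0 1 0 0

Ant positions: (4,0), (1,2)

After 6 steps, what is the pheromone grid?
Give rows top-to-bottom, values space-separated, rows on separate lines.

After step 1: ants at (4,1),(0,2)
  0 0 1 2
  0 0 1 0
  0 0 0 0
  0 0 0 0
  0 2 0 0
After step 2: ants at (3,1),(0,3)
  0 0 0 3
  0 0 0 0
  0 0 0 0
  0 1 0 0
  0 1 0 0
After step 3: ants at (4,1),(1,3)
  0 0 0 2
  0 0 0 1
  0 0 0 0
  0 0 0 0
  0 2 0 0
After step 4: ants at (3,1),(0,3)
  0 0 0 3
  0 0 0 0
  0 0 0 0
  0 1 0 0
  0 1 0 0
After step 5: ants at (4,1),(1,3)
  0 0 0 2
  0 0 0 1
  0 0 0 0
  0 0 0 0
  0 2 0 0
After step 6: ants at (3,1),(0,3)
  0 0 0 3
  0 0 0 0
  0 0 0 0
  0 1 0 0
  0 1 0 0

0 0 0 3
0 0 0 0
0 0 0 0
0 1 0 0
0 1 0 0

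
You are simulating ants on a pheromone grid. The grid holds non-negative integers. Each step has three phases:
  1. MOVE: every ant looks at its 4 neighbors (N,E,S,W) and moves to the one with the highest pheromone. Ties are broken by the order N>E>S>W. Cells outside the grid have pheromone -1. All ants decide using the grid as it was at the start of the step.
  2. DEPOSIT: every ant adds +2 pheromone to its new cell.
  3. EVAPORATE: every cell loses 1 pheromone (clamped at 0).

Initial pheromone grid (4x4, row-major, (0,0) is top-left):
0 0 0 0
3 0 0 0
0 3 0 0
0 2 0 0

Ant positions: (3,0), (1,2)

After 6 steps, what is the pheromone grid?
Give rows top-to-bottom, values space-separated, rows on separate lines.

After step 1: ants at (3,1),(0,2)
  0 0 1 0
  2 0 0 0
  0 2 0 0
  0 3 0 0
After step 2: ants at (2,1),(0,3)
  0 0 0 1
  1 0 0 0
  0 3 0 0
  0 2 0 0
After step 3: ants at (3,1),(1,3)
  0 0 0 0
  0 0 0 1
  0 2 0 0
  0 3 0 0
After step 4: ants at (2,1),(0,3)
  0 0 0 1
  0 0 0 0
  0 3 0 0
  0 2 0 0
After step 5: ants at (3,1),(1,3)
  0 0 0 0
  0 0 0 1
  0 2 0 0
  0 3 0 0
After step 6: ants at (2,1),(0,3)
  0 0 0 1
  0 0 0 0
  0 3 0 0
  0 2 0 0

0 0 0 1
0 0 0 0
0 3 0 0
0 2 0 0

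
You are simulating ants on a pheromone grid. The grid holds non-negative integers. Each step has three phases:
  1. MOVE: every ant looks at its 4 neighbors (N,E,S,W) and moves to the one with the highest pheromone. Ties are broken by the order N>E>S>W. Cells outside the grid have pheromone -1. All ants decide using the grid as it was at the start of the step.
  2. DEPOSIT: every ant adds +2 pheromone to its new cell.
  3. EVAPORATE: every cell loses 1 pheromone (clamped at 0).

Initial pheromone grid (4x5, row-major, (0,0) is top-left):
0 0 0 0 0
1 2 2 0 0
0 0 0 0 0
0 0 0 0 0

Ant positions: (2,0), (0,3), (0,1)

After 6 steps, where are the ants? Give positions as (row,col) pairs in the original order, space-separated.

Step 1: ant0:(2,0)->N->(1,0) | ant1:(0,3)->E->(0,4) | ant2:(0,1)->S->(1,1)
  grid max=3 at (1,1)
Step 2: ant0:(1,0)->E->(1,1) | ant1:(0,4)->S->(1,4) | ant2:(1,1)->W->(1,0)
  grid max=4 at (1,1)
Step 3: ant0:(1,1)->W->(1,0) | ant1:(1,4)->N->(0,4) | ant2:(1,0)->E->(1,1)
  grid max=5 at (1,1)
Step 4: ant0:(1,0)->E->(1,1) | ant1:(0,4)->S->(1,4) | ant2:(1,1)->W->(1,0)
  grid max=6 at (1,1)
Step 5: ant0:(1,1)->W->(1,0) | ant1:(1,4)->N->(0,4) | ant2:(1,0)->E->(1,1)
  grid max=7 at (1,1)
Step 6: ant0:(1,0)->E->(1,1) | ant1:(0,4)->S->(1,4) | ant2:(1,1)->W->(1,0)
  grid max=8 at (1,1)

(1,1) (1,4) (1,0)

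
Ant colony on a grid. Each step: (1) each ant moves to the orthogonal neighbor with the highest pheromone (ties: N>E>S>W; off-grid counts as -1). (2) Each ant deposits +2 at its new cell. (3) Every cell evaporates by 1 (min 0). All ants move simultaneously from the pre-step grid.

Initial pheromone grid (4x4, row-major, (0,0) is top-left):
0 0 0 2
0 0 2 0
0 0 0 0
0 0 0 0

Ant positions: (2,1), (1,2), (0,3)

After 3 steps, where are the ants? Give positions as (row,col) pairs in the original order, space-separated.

Step 1: ant0:(2,1)->N->(1,1) | ant1:(1,2)->N->(0,2) | ant2:(0,3)->S->(1,3)
  grid max=1 at (0,2)
Step 2: ant0:(1,1)->E->(1,2) | ant1:(0,2)->E->(0,3) | ant2:(1,3)->N->(0,3)
  grid max=4 at (0,3)
Step 3: ant0:(1,2)->N->(0,2) | ant1:(0,3)->S->(1,3) | ant2:(0,3)->S->(1,3)
  grid max=3 at (0,3)

(0,2) (1,3) (1,3)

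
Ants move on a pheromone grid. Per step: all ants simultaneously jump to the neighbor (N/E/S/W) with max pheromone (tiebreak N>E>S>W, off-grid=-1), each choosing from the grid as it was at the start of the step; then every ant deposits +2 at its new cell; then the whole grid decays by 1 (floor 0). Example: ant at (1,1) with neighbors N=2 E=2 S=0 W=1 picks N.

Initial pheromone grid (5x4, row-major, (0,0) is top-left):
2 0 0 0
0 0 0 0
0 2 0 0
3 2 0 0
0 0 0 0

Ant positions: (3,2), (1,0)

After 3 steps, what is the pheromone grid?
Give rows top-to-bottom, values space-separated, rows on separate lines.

After step 1: ants at (3,1),(0,0)
  3 0 0 0
  0 0 0 0
  0 1 0 0
  2 3 0 0
  0 0 0 0
After step 2: ants at (3,0),(0,1)
  2 1 0 0
  0 0 0 0
  0 0 0 0
  3 2 0 0
  0 0 0 0
After step 3: ants at (3,1),(0,0)
  3 0 0 0
  0 0 0 0
  0 0 0 0
  2 3 0 0
  0 0 0 0

3 0 0 0
0 0 0 0
0 0 0 0
2 3 0 0
0 0 0 0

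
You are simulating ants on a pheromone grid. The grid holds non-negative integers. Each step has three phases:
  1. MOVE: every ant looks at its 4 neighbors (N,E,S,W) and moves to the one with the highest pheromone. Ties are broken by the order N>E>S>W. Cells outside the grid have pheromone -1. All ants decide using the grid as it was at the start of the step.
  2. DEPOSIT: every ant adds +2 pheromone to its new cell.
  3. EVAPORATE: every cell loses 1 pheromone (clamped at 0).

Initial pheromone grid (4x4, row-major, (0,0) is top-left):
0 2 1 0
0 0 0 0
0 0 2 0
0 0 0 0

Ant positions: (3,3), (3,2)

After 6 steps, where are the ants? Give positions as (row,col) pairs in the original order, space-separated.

Step 1: ant0:(3,3)->N->(2,3) | ant1:(3,2)->N->(2,2)
  grid max=3 at (2,2)
Step 2: ant0:(2,3)->W->(2,2) | ant1:(2,2)->E->(2,3)
  grid max=4 at (2,2)
Step 3: ant0:(2,2)->E->(2,3) | ant1:(2,3)->W->(2,2)
  grid max=5 at (2,2)
Step 4: ant0:(2,3)->W->(2,2) | ant1:(2,2)->E->(2,3)
  grid max=6 at (2,2)
Step 5: ant0:(2,2)->E->(2,3) | ant1:(2,3)->W->(2,2)
  grid max=7 at (2,2)
Step 6: ant0:(2,3)->W->(2,2) | ant1:(2,2)->E->(2,3)
  grid max=8 at (2,2)

(2,2) (2,3)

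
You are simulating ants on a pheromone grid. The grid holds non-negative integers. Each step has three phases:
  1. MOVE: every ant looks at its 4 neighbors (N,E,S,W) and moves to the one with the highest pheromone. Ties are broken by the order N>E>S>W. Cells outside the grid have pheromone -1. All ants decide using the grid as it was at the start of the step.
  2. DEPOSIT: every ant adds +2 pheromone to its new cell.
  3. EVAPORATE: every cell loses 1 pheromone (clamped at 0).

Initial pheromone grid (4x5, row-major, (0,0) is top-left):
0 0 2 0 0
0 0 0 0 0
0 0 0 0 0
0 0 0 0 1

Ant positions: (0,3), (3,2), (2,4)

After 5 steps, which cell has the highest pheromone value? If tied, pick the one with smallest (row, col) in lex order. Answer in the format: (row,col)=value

Step 1: ant0:(0,3)->W->(0,2) | ant1:(3,2)->N->(2,2) | ant2:(2,4)->S->(3,4)
  grid max=3 at (0,2)
Step 2: ant0:(0,2)->E->(0,3) | ant1:(2,2)->N->(1,2) | ant2:(3,4)->N->(2,4)
  grid max=2 at (0,2)
Step 3: ant0:(0,3)->W->(0,2) | ant1:(1,2)->N->(0,2) | ant2:(2,4)->S->(3,4)
  grid max=5 at (0,2)
Step 4: ant0:(0,2)->E->(0,3) | ant1:(0,2)->E->(0,3) | ant2:(3,4)->N->(2,4)
  grid max=4 at (0,2)
Step 5: ant0:(0,3)->W->(0,2) | ant1:(0,3)->W->(0,2) | ant2:(2,4)->S->(3,4)
  grid max=7 at (0,2)
Final grid:
  0 0 7 2 0
  0 0 0 0 0
  0 0 0 0 0
  0 0 0 0 2
Max pheromone 7 at (0,2)

Answer: (0,2)=7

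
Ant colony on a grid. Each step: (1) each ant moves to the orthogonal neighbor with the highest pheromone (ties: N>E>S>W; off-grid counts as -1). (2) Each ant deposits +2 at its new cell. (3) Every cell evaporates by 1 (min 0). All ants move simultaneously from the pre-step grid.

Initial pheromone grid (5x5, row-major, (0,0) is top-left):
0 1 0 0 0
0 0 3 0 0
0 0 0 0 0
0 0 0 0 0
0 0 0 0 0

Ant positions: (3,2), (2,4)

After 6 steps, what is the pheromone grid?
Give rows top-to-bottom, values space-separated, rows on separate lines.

After step 1: ants at (2,2),(1,4)
  0 0 0 0 0
  0 0 2 0 1
  0 0 1 0 0
  0 0 0 0 0
  0 0 0 0 0
After step 2: ants at (1,2),(0,4)
  0 0 0 0 1
  0 0 3 0 0
  0 0 0 0 0
  0 0 0 0 0
  0 0 0 0 0
After step 3: ants at (0,2),(1,4)
  0 0 1 0 0
  0 0 2 0 1
  0 0 0 0 0
  0 0 0 0 0
  0 0 0 0 0
After step 4: ants at (1,2),(0,4)
  0 0 0 0 1
  0 0 3 0 0
  0 0 0 0 0
  0 0 0 0 0
  0 0 0 0 0
After step 5: ants at (0,2),(1,4)
  0 0 1 0 0
  0 0 2 0 1
  0 0 0 0 0
  0 0 0 0 0
  0 0 0 0 0
After step 6: ants at (1,2),(0,4)
  0 0 0 0 1
  0 0 3 0 0
  0 0 0 0 0
  0 0 0 0 0
  0 0 0 0 0

0 0 0 0 1
0 0 3 0 0
0 0 0 0 0
0 0 0 0 0
0 0 0 0 0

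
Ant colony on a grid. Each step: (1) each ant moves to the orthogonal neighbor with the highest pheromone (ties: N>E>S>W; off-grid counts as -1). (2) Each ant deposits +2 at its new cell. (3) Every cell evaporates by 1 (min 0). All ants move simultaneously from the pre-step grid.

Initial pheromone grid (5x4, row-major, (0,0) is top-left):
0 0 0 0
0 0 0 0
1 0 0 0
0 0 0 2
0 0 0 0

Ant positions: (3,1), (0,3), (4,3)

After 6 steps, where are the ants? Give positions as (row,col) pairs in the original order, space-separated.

Step 1: ant0:(3,1)->N->(2,1) | ant1:(0,3)->S->(1,3) | ant2:(4,3)->N->(3,3)
  grid max=3 at (3,3)
Step 2: ant0:(2,1)->N->(1,1) | ant1:(1,3)->N->(0,3) | ant2:(3,3)->N->(2,3)
  grid max=2 at (3,3)
Step 3: ant0:(1,1)->N->(0,1) | ant1:(0,3)->S->(1,3) | ant2:(2,3)->S->(3,3)
  grid max=3 at (3,3)
Step 4: ant0:(0,1)->E->(0,2) | ant1:(1,3)->N->(0,3) | ant2:(3,3)->N->(2,3)
  grid max=2 at (3,3)
Step 5: ant0:(0,2)->E->(0,3) | ant1:(0,3)->W->(0,2) | ant2:(2,3)->S->(3,3)
  grid max=3 at (3,3)
Step 6: ant0:(0,3)->W->(0,2) | ant1:(0,2)->E->(0,3) | ant2:(3,3)->N->(2,3)
  grid max=3 at (0,2)

(0,2) (0,3) (2,3)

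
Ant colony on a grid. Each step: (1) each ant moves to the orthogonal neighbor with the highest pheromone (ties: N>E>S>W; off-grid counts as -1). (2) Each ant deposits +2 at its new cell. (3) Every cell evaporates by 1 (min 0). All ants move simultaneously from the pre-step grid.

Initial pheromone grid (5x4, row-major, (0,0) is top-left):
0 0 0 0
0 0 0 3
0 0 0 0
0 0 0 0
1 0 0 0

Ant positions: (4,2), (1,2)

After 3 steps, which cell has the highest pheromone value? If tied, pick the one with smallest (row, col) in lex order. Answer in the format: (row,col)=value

Step 1: ant0:(4,2)->N->(3,2) | ant1:(1,2)->E->(1,3)
  grid max=4 at (1,3)
Step 2: ant0:(3,2)->N->(2,2) | ant1:(1,3)->N->(0,3)
  grid max=3 at (1,3)
Step 3: ant0:(2,2)->N->(1,2) | ant1:(0,3)->S->(1,3)
  grid max=4 at (1,3)
Final grid:
  0 0 0 0
  0 0 1 4
  0 0 0 0
  0 0 0 0
  0 0 0 0
Max pheromone 4 at (1,3)

Answer: (1,3)=4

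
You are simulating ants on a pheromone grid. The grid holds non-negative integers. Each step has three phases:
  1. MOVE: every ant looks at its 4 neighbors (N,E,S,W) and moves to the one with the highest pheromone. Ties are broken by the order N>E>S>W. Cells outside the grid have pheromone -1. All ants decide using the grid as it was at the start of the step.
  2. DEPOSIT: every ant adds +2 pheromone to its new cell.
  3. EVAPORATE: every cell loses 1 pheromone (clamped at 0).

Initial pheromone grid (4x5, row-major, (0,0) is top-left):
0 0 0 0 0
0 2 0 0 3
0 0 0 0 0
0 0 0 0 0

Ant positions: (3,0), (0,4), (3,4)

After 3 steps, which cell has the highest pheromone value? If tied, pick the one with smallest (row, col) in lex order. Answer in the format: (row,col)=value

Step 1: ant0:(3,0)->N->(2,0) | ant1:(0,4)->S->(1,4) | ant2:(3,4)->N->(2,4)
  grid max=4 at (1,4)
Step 2: ant0:(2,0)->N->(1,0) | ant1:(1,4)->S->(2,4) | ant2:(2,4)->N->(1,4)
  grid max=5 at (1,4)
Step 3: ant0:(1,0)->N->(0,0) | ant1:(2,4)->N->(1,4) | ant2:(1,4)->S->(2,4)
  grid max=6 at (1,4)
Final grid:
  1 0 0 0 0
  0 0 0 0 6
  0 0 0 0 3
  0 0 0 0 0
Max pheromone 6 at (1,4)

Answer: (1,4)=6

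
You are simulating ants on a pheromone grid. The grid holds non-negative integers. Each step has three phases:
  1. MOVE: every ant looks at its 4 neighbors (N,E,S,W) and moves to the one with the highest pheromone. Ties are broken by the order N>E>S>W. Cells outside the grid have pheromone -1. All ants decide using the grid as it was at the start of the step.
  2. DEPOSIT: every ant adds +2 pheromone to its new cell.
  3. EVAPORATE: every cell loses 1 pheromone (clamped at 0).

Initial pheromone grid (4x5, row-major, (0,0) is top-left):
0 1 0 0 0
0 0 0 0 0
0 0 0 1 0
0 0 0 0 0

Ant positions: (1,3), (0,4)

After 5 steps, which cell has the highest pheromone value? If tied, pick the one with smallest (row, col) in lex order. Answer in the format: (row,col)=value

Answer: (2,3)=2

Derivation:
Step 1: ant0:(1,3)->S->(2,3) | ant1:(0,4)->S->(1,4)
  grid max=2 at (2,3)
Step 2: ant0:(2,3)->N->(1,3) | ant1:(1,4)->N->(0,4)
  grid max=1 at (0,4)
Step 3: ant0:(1,3)->S->(2,3) | ant1:(0,4)->S->(1,4)
  grid max=2 at (2,3)
Step 4: ant0:(2,3)->N->(1,3) | ant1:(1,4)->N->(0,4)
  grid max=1 at (0,4)
Step 5: ant0:(1,3)->S->(2,3) | ant1:(0,4)->S->(1,4)
  grid max=2 at (2,3)
Final grid:
  0 0 0 0 0
  0 0 0 0 1
  0 0 0 2 0
  0 0 0 0 0
Max pheromone 2 at (2,3)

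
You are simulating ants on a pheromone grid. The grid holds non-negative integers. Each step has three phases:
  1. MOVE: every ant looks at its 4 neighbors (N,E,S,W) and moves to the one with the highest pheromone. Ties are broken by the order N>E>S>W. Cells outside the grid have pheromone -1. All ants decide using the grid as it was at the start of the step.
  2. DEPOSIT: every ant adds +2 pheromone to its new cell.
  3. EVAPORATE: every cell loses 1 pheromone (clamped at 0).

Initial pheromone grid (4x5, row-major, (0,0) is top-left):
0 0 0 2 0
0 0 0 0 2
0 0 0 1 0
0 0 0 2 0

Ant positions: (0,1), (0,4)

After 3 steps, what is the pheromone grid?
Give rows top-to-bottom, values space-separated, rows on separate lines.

After step 1: ants at (0,2),(1,4)
  0 0 1 1 0
  0 0 0 0 3
  0 0 0 0 0
  0 0 0 1 0
After step 2: ants at (0,3),(0,4)
  0 0 0 2 1
  0 0 0 0 2
  0 0 0 0 0
  0 0 0 0 0
After step 3: ants at (0,4),(1,4)
  0 0 0 1 2
  0 0 0 0 3
  0 0 0 0 0
  0 0 0 0 0

0 0 0 1 2
0 0 0 0 3
0 0 0 0 0
0 0 0 0 0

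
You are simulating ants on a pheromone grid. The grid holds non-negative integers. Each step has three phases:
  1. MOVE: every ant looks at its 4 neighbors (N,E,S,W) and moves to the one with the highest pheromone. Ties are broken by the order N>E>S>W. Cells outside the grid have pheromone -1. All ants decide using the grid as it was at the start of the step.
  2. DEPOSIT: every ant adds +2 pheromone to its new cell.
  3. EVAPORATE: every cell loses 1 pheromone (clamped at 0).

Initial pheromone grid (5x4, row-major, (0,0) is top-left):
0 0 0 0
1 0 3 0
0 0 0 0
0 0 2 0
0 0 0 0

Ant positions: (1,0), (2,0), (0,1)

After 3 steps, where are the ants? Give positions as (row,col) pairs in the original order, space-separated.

Step 1: ant0:(1,0)->N->(0,0) | ant1:(2,0)->N->(1,0) | ant2:(0,1)->E->(0,2)
  grid max=2 at (1,0)
Step 2: ant0:(0,0)->S->(1,0) | ant1:(1,0)->N->(0,0) | ant2:(0,2)->S->(1,2)
  grid max=3 at (1,0)
Step 3: ant0:(1,0)->N->(0,0) | ant1:(0,0)->S->(1,0) | ant2:(1,2)->N->(0,2)
  grid max=4 at (1,0)

(0,0) (1,0) (0,2)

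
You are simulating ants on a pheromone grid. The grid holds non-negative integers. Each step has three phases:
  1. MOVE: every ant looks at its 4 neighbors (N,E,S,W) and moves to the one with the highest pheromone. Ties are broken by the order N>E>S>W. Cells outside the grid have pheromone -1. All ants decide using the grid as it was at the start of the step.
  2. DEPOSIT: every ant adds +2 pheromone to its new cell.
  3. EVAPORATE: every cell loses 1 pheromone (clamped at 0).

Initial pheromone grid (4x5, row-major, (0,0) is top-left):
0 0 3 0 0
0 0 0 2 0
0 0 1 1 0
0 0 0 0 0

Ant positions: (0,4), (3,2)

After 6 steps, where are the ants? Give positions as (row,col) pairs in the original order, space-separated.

Step 1: ant0:(0,4)->S->(1,4) | ant1:(3,2)->N->(2,2)
  grid max=2 at (0,2)
Step 2: ant0:(1,4)->W->(1,3) | ant1:(2,2)->N->(1,2)
  grid max=2 at (1,3)
Step 3: ant0:(1,3)->W->(1,2) | ant1:(1,2)->E->(1,3)
  grid max=3 at (1,3)
Step 4: ant0:(1,2)->E->(1,3) | ant1:(1,3)->W->(1,2)
  grid max=4 at (1,3)
Step 5: ant0:(1,3)->W->(1,2) | ant1:(1,2)->E->(1,3)
  grid max=5 at (1,3)
Step 6: ant0:(1,2)->E->(1,3) | ant1:(1,3)->W->(1,2)
  grid max=6 at (1,3)

(1,3) (1,2)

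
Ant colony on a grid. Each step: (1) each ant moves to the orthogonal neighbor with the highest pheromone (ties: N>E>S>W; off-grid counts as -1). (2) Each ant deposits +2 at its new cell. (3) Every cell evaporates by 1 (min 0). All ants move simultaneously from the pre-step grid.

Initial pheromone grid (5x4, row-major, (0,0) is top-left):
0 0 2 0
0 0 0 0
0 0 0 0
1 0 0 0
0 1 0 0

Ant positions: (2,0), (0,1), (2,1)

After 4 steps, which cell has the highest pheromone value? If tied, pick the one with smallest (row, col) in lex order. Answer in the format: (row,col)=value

Answer: (0,2)=4

Derivation:
Step 1: ant0:(2,0)->S->(3,0) | ant1:(0,1)->E->(0,2) | ant2:(2,1)->N->(1,1)
  grid max=3 at (0,2)
Step 2: ant0:(3,0)->N->(2,0) | ant1:(0,2)->E->(0,3) | ant2:(1,1)->N->(0,1)
  grid max=2 at (0,2)
Step 3: ant0:(2,0)->S->(3,0) | ant1:(0,3)->W->(0,2) | ant2:(0,1)->E->(0,2)
  grid max=5 at (0,2)
Step 4: ant0:(3,0)->N->(2,0) | ant1:(0,2)->E->(0,3) | ant2:(0,2)->E->(0,3)
  grid max=4 at (0,2)
Final grid:
  0 0 4 3
  0 0 0 0
  1 0 0 0
  1 0 0 0
  0 0 0 0
Max pheromone 4 at (0,2)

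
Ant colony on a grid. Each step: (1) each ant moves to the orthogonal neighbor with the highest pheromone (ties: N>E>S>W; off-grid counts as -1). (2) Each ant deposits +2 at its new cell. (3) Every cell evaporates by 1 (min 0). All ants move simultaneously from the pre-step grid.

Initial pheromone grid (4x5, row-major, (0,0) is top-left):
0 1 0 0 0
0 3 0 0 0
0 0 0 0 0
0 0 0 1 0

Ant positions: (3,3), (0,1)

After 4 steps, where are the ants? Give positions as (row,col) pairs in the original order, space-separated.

Step 1: ant0:(3,3)->N->(2,3) | ant1:(0,1)->S->(1,1)
  grid max=4 at (1,1)
Step 2: ant0:(2,3)->N->(1,3) | ant1:(1,1)->N->(0,1)
  grid max=3 at (1,1)
Step 3: ant0:(1,3)->N->(0,3) | ant1:(0,1)->S->(1,1)
  grid max=4 at (1,1)
Step 4: ant0:(0,3)->E->(0,4) | ant1:(1,1)->N->(0,1)
  grid max=3 at (1,1)

(0,4) (0,1)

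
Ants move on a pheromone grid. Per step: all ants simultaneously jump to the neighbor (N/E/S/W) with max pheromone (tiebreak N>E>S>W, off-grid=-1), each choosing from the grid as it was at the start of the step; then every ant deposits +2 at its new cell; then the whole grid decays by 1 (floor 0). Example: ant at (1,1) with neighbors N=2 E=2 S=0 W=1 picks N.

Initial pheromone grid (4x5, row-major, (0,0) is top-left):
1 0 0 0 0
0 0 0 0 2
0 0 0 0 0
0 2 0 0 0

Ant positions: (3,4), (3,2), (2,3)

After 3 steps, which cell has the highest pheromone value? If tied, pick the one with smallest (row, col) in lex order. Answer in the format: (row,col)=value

Answer: (0,4)=3

Derivation:
Step 1: ant0:(3,4)->N->(2,4) | ant1:(3,2)->W->(3,1) | ant2:(2,3)->N->(1,3)
  grid max=3 at (3,1)
Step 2: ant0:(2,4)->N->(1,4) | ant1:(3,1)->N->(2,1) | ant2:(1,3)->E->(1,4)
  grid max=4 at (1,4)
Step 3: ant0:(1,4)->N->(0,4) | ant1:(2,1)->S->(3,1) | ant2:(1,4)->N->(0,4)
  grid max=3 at (0,4)
Final grid:
  0 0 0 0 3
  0 0 0 0 3
  0 0 0 0 0
  0 3 0 0 0
Max pheromone 3 at (0,4)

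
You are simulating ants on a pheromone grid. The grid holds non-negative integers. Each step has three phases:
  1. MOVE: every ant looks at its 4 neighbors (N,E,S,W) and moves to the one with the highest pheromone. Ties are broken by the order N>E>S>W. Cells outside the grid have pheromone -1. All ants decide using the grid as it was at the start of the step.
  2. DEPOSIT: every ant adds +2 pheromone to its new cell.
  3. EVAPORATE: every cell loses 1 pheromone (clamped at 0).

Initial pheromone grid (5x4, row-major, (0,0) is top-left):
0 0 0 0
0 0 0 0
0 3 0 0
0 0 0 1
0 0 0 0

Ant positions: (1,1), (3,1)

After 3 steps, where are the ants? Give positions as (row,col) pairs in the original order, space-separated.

Step 1: ant0:(1,1)->S->(2,1) | ant1:(3,1)->N->(2,1)
  grid max=6 at (2,1)
Step 2: ant0:(2,1)->N->(1,1) | ant1:(2,1)->N->(1,1)
  grid max=5 at (2,1)
Step 3: ant0:(1,1)->S->(2,1) | ant1:(1,1)->S->(2,1)
  grid max=8 at (2,1)

(2,1) (2,1)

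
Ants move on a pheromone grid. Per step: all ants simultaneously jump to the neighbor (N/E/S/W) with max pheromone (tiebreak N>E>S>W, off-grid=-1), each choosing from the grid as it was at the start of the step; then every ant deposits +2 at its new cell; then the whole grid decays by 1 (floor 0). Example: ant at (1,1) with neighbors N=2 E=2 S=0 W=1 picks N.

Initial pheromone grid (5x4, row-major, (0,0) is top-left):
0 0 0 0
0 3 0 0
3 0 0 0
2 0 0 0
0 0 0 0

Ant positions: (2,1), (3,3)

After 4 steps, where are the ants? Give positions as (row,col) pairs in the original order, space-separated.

Step 1: ant0:(2,1)->N->(1,1) | ant1:(3,3)->N->(2,3)
  grid max=4 at (1,1)
Step 2: ant0:(1,1)->N->(0,1) | ant1:(2,3)->N->(1,3)
  grid max=3 at (1,1)
Step 3: ant0:(0,1)->S->(1,1) | ant1:(1,3)->N->(0,3)
  grid max=4 at (1,1)
Step 4: ant0:(1,1)->N->(0,1) | ant1:(0,3)->S->(1,3)
  grid max=3 at (1,1)

(0,1) (1,3)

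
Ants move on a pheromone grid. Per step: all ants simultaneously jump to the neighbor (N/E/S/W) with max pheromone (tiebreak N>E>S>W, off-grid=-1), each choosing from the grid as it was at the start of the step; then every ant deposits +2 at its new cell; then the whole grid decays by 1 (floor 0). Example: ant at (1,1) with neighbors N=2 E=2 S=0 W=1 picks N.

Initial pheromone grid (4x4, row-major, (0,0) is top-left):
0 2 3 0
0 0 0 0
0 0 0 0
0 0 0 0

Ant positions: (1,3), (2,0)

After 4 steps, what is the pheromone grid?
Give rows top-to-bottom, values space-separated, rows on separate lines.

After step 1: ants at (0,3),(1,0)
  0 1 2 1
  1 0 0 0
  0 0 0 0
  0 0 0 0
After step 2: ants at (0,2),(0,0)
  1 0 3 0
  0 0 0 0
  0 0 0 0
  0 0 0 0
After step 3: ants at (0,3),(0,1)
  0 1 2 1
  0 0 0 0
  0 0 0 0
  0 0 0 0
After step 4: ants at (0,2),(0,2)
  0 0 5 0
  0 0 0 0
  0 0 0 0
  0 0 0 0

0 0 5 0
0 0 0 0
0 0 0 0
0 0 0 0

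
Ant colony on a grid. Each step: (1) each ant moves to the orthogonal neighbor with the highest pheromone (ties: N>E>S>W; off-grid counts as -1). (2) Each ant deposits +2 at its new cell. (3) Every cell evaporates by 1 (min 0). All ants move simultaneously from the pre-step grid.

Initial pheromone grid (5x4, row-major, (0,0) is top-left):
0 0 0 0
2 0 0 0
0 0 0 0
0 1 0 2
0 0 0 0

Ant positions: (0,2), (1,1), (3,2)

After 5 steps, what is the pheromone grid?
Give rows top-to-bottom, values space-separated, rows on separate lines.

After step 1: ants at (0,3),(1,0),(3,3)
  0 0 0 1
  3 0 0 0
  0 0 0 0
  0 0 0 3
  0 0 0 0
After step 2: ants at (1,3),(0,0),(2,3)
  1 0 0 0
  2 0 0 1
  0 0 0 1
  0 0 0 2
  0 0 0 0
After step 3: ants at (2,3),(1,0),(3,3)
  0 0 0 0
  3 0 0 0
  0 0 0 2
  0 0 0 3
  0 0 0 0
After step 4: ants at (3,3),(0,0),(2,3)
  1 0 0 0
  2 0 0 0
  0 0 0 3
  0 0 0 4
  0 0 0 0
After step 5: ants at (2,3),(1,0),(3,3)
  0 0 0 0
  3 0 0 0
  0 0 0 4
  0 0 0 5
  0 0 0 0

0 0 0 0
3 0 0 0
0 0 0 4
0 0 0 5
0 0 0 0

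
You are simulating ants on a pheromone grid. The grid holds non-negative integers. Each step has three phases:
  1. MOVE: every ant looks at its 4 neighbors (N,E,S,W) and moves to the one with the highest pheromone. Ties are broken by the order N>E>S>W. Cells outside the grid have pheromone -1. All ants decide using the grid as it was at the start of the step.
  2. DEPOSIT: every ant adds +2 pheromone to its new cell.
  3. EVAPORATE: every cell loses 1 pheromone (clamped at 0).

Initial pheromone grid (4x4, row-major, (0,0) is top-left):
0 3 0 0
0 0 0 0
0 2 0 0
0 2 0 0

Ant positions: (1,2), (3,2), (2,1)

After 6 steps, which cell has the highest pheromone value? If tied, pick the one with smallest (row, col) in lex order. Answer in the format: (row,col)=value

Answer: (2,1)=8

Derivation:
Step 1: ant0:(1,2)->N->(0,2) | ant1:(3,2)->W->(3,1) | ant2:(2,1)->S->(3,1)
  grid max=5 at (3,1)
Step 2: ant0:(0,2)->W->(0,1) | ant1:(3,1)->N->(2,1) | ant2:(3,1)->N->(2,1)
  grid max=4 at (2,1)
Step 3: ant0:(0,1)->E->(0,2) | ant1:(2,1)->S->(3,1) | ant2:(2,1)->S->(3,1)
  grid max=7 at (3,1)
Step 4: ant0:(0,2)->W->(0,1) | ant1:(3,1)->N->(2,1) | ant2:(3,1)->N->(2,1)
  grid max=6 at (2,1)
Step 5: ant0:(0,1)->E->(0,2) | ant1:(2,1)->S->(3,1) | ant2:(2,1)->S->(3,1)
  grid max=9 at (3,1)
Step 6: ant0:(0,2)->W->(0,1) | ant1:(3,1)->N->(2,1) | ant2:(3,1)->N->(2,1)
  grid max=8 at (2,1)
Final grid:
  0 3 0 0
  0 0 0 0
  0 8 0 0
  0 8 0 0
Max pheromone 8 at (2,1)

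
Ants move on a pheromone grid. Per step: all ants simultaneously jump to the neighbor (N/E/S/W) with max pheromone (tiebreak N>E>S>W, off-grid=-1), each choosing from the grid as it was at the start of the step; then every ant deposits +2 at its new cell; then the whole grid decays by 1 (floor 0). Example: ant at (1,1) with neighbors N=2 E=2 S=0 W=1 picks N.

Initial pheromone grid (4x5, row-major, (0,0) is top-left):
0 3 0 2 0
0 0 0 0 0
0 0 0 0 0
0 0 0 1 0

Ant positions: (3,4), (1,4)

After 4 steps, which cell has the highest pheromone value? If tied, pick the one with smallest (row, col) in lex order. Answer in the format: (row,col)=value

Answer: (0,3)=2

Derivation:
Step 1: ant0:(3,4)->W->(3,3) | ant1:(1,4)->N->(0,4)
  grid max=2 at (0,1)
Step 2: ant0:(3,3)->N->(2,3) | ant1:(0,4)->W->(0,3)
  grid max=2 at (0,3)
Step 3: ant0:(2,3)->S->(3,3) | ant1:(0,3)->E->(0,4)
  grid max=2 at (3,3)
Step 4: ant0:(3,3)->N->(2,3) | ant1:(0,4)->W->(0,3)
  grid max=2 at (0,3)
Final grid:
  0 0 0 2 0
  0 0 0 0 0
  0 0 0 1 0
  0 0 0 1 0
Max pheromone 2 at (0,3)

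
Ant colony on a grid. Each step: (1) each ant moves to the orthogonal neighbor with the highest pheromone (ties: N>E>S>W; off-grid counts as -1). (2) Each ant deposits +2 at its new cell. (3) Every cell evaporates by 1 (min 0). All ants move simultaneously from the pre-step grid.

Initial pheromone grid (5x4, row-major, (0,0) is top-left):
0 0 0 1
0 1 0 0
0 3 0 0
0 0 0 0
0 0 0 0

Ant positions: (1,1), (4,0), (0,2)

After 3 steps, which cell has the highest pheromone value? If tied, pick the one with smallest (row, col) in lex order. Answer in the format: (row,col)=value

Step 1: ant0:(1,1)->S->(2,1) | ant1:(4,0)->N->(3,0) | ant2:(0,2)->E->(0,3)
  grid max=4 at (2,1)
Step 2: ant0:(2,1)->N->(1,1) | ant1:(3,0)->N->(2,0) | ant2:(0,3)->S->(1,3)
  grid max=3 at (2,1)
Step 3: ant0:(1,1)->S->(2,1) | ant1:(2,0)->E->(2,1) | ant2:(1,3)->N->(0,3)
  grid max=6 at (2,1)
Final grid:
  0 0 0 2
  0 0 0 0
  0 6 0 0
  0 0 0 0
  0 0 0 0
Max pheromone 6 at (2,1)

Answer: (2,1)=6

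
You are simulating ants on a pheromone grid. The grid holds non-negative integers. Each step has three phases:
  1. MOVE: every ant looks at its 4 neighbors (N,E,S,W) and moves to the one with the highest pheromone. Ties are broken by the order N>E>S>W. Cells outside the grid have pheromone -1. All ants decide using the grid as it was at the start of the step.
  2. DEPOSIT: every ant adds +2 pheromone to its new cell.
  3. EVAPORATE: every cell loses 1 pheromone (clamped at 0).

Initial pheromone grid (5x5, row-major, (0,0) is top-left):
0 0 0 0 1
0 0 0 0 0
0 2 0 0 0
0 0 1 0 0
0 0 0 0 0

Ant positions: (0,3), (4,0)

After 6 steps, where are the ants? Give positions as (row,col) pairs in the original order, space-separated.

Step 1: ant0:(0,3)->E->(0,4) | ant1:(4,0)->N->(3,0)
  grid max=2 at (0,4)
Step 2: ant0:(0,4)->S->(1,4) | ant1:(3,0)->N->(2,0)
  grid max=1 at (0,4)
Step 3: ant0:(1,4)->N->(0,4) | ant1:(2,0)->N->(1,0)
  grid max=2 at (0,4)
Step 4: ant0:(0,4)->S->(1,4) | ant1:(1,0)->N->(0,0)
  grid max=1 at (0,0)
Step 5: ant0:(1,4)->N->(0,4) | ant1:(0,0)->E->(0,1)
  grid max=2 at (0,4)
Step 6: ant0:(0,4)->S->(1,4) | ant1:(0,1)->E->(0,2)
  grid max=1 at (0,2)

(1,4) (0,2)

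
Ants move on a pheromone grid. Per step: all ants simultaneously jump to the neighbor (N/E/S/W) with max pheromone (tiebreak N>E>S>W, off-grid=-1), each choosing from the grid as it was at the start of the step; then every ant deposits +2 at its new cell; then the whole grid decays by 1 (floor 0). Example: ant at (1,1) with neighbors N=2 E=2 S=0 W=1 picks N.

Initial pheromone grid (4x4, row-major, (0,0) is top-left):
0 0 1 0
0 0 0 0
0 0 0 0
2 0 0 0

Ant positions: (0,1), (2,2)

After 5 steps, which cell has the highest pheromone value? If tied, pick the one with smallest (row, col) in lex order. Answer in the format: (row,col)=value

Answer: (0,2)=6

Derivation:
Step 1: ant0:(0,1)->E->(0,2) | ant1:(2,2)->N->(1,2)
  grid max=2 at (0,2)
Step 2: ant0:(0,2)->S->(1,2) | ant1:(1,2)->N->(0,2)
  grid max=3 at (0,2)
Step 3: ant0:(1,2)->N->(0,2) | ant1:(0,2)->S->(1,2)
  grid max=4 at (0,2)
Step 4: ant0:(0,2)->S->(1,2) | ant1:(1,2)->N->(0,2)
  grid max=5 at (0,2)
Step 5: ant0:(1,2)->N->(0,2) | ant1:(0,2)->S->(1,2)
  grid max=6 at (0,2)
Final grid:
  0 0 6 0
  0 0 5 0
  0 0 0 0
  0 0 0 0
Max pheromone 6 at (0,2)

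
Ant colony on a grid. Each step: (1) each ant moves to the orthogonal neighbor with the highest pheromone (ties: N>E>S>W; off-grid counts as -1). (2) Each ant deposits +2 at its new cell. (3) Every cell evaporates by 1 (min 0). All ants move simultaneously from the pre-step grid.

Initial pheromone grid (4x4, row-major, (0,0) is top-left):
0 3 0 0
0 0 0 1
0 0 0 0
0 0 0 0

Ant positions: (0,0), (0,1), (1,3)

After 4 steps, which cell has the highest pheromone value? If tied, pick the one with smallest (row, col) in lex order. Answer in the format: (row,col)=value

Step 1: ant0:(0,0)->E->(0,1) | ant1:(0,1)->E->(0,2) | ant2:(1,3)->N->(0,3)
  grid max=4 at (0,1)
Step 2: ant0:(0,1)->E->(0,2) | ant1:(0,2)->W->(0,1) | ant2:(0,3)->W->(0,2)
  grid max=5 at (0,1)
Step 3: ant0:(0,2)->W->(0,1) | ant1:(0,1)->E->(0,2) | ant2:(0,2)->W->(0,1)
  grid max=8 at (0,1)
Step 4: ant0:(0,1)->E->(0,2) | ant1:(0,2)->W->(0,1) | ant2:(0,1)->E->(0,2)
  grid max=9 at (0,1)
Final grid:
  0 9 8 0
  0 0 0 0
  0 0 0 0
  0 0 0 0
Max pheromone 9 at (0,1)

Answer: (0,1)=9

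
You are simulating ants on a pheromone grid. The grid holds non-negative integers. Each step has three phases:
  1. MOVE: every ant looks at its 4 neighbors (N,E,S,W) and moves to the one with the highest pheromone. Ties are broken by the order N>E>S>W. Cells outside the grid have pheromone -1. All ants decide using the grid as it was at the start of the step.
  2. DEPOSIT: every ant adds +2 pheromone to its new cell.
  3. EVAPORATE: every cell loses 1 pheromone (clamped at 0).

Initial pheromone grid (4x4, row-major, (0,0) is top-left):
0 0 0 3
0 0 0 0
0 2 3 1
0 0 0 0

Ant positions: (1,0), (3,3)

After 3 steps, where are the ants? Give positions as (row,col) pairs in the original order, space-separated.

Step 1: ant0:(1,0)->N->(0,0) | ant1:(3,3)->N->(2,3)
  grid max=2 at (0,3)
Step 2: ant0:(0,0)->E->(0,1) | ant1:(2,3)->W->(2,2)
  grid max=3 at (2,2)
Step 3: ant0:(0,1)->E->(0,2) | ant1:(2,2)->E->(2,3)
  grid max=2 at (2,2)

(0,2) (2,3)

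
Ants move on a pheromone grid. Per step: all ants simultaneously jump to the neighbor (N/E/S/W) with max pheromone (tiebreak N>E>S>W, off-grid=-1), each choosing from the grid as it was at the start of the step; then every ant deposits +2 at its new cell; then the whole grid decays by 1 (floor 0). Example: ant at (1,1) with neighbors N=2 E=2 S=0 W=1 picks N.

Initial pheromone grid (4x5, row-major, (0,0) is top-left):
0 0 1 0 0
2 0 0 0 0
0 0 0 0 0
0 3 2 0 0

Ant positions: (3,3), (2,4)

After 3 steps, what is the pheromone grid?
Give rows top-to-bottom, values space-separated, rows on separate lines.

After step 1: ants at (3,2),(1,4)
  0 0 0 0 0
  1 0 0 0 1
  0 0 0 0 0
  0 2 3 0 0
After step 2: ants at (3,1),(0,4)
  0 0 0 0 1
  0 0 0 0 0
  0 0 0 0 0
  0 3 2 0 0
After step 3: ants at (3,2),(1,4)
  0 0 0 0 0
  0 0 0 0 1
  0 0 0 0 0
  0 2 3 0 0

0 0 0 0 0
0 0 0 0 1
0 0 0 0 0
0 2 3 0 0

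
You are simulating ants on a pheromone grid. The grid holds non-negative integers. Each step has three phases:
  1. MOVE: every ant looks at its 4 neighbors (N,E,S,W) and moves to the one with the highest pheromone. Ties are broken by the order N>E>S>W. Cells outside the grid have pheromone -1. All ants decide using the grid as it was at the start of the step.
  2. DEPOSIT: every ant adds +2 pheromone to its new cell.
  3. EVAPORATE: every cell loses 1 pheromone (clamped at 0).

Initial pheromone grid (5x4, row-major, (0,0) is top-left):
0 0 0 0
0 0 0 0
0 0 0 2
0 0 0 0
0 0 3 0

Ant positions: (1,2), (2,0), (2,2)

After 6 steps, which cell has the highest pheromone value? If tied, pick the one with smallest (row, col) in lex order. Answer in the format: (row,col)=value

Answer: (1,3)=7

Derivation:
Step 1: ant0:(1,2)->N->(0,2) | ant1:(2,0)->N->(1,0) | ant2:(2,2)->E->(2,3)
  grid max=3 at (2,3)
Step 2: ant0:(0,2)->E->(0,3) | ant1:(1,0)->N->(0,0) | ant2:(2,3)->N->(1,3)
  grid max=2 at (2,3)
Step 3: ant0:(0,3)->S->(1,3) | ant1:(0,0)->E->(0,1) | ant2:(1,3)->S->(2,3)
  grid max=3 at (2,3)
Step 4: ant0:(1,3)->S->(2,3) | ant1:(0,1)->E->(0,2) | ant2:(2,3)->N->(1,3)
  grid max=4 at (2,3)
Step 5: ant0:(2,3)->N->(1,3) | ant1:(0,2)->E->(0,3) | ant2:(1,3)->S->(2,3)
  grid max=5 at (2,3)
Step 6: ant0:(1,3)->S->(2,3) | ant1:(0,3)->S->(1,3) | ant2:(2,3)->N->(1,3)
  grid max=7 at (1,3)
Final grid:
  0 0 0 0
  0 0 0 7
  0 0 0 6
  0 0 0 0
  0 0 0 0
Max pheromone 7 at (1,3)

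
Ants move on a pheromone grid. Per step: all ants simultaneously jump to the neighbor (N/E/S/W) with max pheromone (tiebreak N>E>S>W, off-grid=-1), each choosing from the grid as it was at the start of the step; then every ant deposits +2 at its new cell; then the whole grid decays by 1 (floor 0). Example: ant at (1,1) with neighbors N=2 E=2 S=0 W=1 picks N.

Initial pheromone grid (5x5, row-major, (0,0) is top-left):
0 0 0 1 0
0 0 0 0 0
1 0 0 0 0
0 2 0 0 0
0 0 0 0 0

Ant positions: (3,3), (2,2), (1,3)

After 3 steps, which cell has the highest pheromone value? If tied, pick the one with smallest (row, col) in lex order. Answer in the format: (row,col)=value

Answer: (0,3)=6

Derivation:
Step 1: ant0:(3,3)->N->(2,3) | ant1:(2,2)->N->(1,2) | ant2:(1,3)->N->(0,3)
  grid max=2 at (0,3)
Step 2: ant0:(2,3)->N->(1,3) | ant1:(1,2)->N->(0,2) | ant2:(0,3)->E->(0,4)
  grid max=1 at (0,2)
Step 3: ant0:(1,3)->N->(0,3) | ant1:(0,2)->E->(0,3) | ant2:(0,4)->W->(0,3)
  grid max=6 at (0,3)
Final grid:
  0 0 0 6 0
  0 0 0 0 0
  0 0 0 0 0
  0 0 0 0 0
  0 0 0 0 0
Max pheromone 6 at (0,3)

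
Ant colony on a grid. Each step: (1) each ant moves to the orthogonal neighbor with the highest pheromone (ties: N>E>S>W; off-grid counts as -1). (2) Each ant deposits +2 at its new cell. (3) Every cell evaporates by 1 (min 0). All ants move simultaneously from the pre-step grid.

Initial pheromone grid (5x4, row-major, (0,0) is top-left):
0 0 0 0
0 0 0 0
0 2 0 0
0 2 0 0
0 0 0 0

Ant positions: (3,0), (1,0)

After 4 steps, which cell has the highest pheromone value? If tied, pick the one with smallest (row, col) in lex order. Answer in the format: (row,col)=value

Answer: (2,1)=2

Derivation:
Step 1: ant0:(3,0)->E->(3,1) | ant1:(1,0)->N->(0,0)
  grid max=3 at (3,1)
Step 2: ant0:(3,1)->N->(2,1) | ant1:(0,0)->E->(0,1)
  grid max=2 at (2,1)
Step 3: ant0:(2,1)->S->(3,1) | ant1:(0,1)->E->(0,2)
  grid max=3 at (3,1)
Step 4: ant0:(3,1)->N->(2,1) | ant1:(0,2)->E->(0,3)
  grid max=2 at (2,1)
Final grid:
  0 0 0 1
  0 0 0 0
  0 2 0 0
  0 2 0 0
  0 0 0 0
Max pheromone 2 at (2,1)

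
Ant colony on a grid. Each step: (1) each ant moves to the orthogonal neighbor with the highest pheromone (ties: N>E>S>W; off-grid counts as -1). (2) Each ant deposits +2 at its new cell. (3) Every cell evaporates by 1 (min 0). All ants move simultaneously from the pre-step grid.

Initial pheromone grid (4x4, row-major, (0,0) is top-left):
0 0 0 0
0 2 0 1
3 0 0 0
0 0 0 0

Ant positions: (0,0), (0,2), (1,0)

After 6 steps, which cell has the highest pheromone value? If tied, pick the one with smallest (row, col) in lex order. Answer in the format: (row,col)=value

Answer: (2,0)=7

Derivation:
Step 1: ant0:(0,0)->E->(0,1) | ant1:(0,2)->E->(0,3) | ant2:(1,0)->S->(2,0)
  grid max=4 at (2,0)
Step 2: ant0:(0,1)->S->(1,1) | ant1:(0,3)->S->(1,3) | ant2:(2,0)->N->(1,0)
  grid max=3 at (2,0)
Step 3: ant0:(1,1)->W->(1,0) | ant1:(1,3)->N->(0,3) | ant2:(1,0)->S->(2,0)
  grid max=4 at (2,0)
Step 4: ant0:(1,0)->S->(2,0) | ant1:(0,3)->S->(1,3) | ant2:(2,0)->N->(1,0)
  grid max=5 at (2,0)
Step 5: ant0:(2,0)->N->(1,0) | ant1:(1,3)->N->(0,3) | ant2:(1,0)->S->(2,0)
  grid max=6 at (2,0)
Step 6: ant0:(1,0)->S->(2,0) | ant1:(0,3)->S->(1,3) | ant2:(2,0)->N->(1,0)
  grid max=7 at (2,0)
Final grid:
  0 0 0 0
  5 0 0 1
  7 0 0 0
  0 0 0 0
Max pheromone 7 at (2,0)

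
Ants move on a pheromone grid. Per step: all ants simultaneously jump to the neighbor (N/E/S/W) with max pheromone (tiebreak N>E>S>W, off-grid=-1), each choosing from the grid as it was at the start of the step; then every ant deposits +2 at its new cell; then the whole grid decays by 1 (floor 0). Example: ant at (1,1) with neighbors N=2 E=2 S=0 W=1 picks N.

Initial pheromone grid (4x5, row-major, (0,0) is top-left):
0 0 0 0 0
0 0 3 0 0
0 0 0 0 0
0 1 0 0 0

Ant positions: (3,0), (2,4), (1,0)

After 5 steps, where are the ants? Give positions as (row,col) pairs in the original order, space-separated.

Step 1: ant0:(3,0)->E->(3,1) | ant1:(2,4)->N->(1,4) | ant2:(1,0)->N->(0,0)
  grid max=2 at (1,2)
Step 2: ant0:(3,1)->N->(2,1) | ant1:(1,4)->N->(0,4) | ant2:(0,0)->E->(0,1)
  grid max=1 at (0,1)
Step 3: ant0:(2,1)->S->(3,1) | ant1:(0,4)->S->(1,4) | ant2:(0,1)->E->(0,2)
  grid max=2 at (3,1)
Step 4: ant0:(3,1)->N->(2,1) | ant1:(1,4)->N->(0,4) | ant2:(0,2)->E->(0,3)
  grid max=1 at (0,3)
Step 5: ant0:(2,1)->S->(3,1) | ant1:(0,4)->W->(0,3) | ant2:(0,3)->E->(0,4)
  grid max=2 at (0,3)

(3,1) (0,3) (0,4)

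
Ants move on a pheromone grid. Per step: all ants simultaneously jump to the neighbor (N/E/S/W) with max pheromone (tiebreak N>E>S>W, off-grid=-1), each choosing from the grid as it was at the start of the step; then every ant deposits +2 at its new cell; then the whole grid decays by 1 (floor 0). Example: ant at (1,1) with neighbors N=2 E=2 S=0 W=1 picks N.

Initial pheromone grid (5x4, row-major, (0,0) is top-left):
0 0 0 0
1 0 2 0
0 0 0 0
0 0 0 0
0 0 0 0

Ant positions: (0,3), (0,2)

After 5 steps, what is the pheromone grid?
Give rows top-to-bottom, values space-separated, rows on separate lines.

After step 1: ants at (1,3),(1,2)
  0 0 0 0
  0 0 3 1
  0 0 0 0
  0 0 0 0
  0 0 0 0
After step 2: ants at (1,2),(1,3)
  0 0 0 0
  0 0 4 2
  0 0 0 0
  0 0 0 0
  0 0 0 0
After step 3: ants at (1,3),(1,2)
  0 0 0 0
  0 0 5 3
  0 0 0 0
  0 0 0 0
  0 0 0 0
After step 4: ants at (1,2),(1,3)
  0 0 0 0
  0 0 6 4
  0 0 0 0
  0 0 0 0
  0 0 0 0
After step 5: ants at (1,3),(1,2)
  0 0 0 0
  0 0 7 5
  0 0 0 0
  0 0 0 0
  0 0 0 0

0 0 0 0
0 0 7 5
0 0 0 0
0 0 0 0
0 0 0 0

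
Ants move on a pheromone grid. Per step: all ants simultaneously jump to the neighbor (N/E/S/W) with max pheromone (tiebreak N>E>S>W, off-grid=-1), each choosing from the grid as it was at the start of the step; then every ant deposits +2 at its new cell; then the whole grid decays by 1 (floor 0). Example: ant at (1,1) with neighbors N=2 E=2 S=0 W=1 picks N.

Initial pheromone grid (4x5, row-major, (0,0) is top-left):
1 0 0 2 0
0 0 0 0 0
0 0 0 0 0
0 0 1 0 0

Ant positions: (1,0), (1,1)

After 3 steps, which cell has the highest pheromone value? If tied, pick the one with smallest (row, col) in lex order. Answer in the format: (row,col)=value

Step 1: ant0:(1,0)->N->(0,0) | ant1:(1,1)->N->(0,1)
  grid max=2 at (0,0)
Step 2: ant0:(0,0)->E->(0,1) | ant1:(0,1)->W->(0,0)
  grid max=3 at (0,0)
Step 3: ant0:(0,1)->W->(0,0) | ant1:(0,0)->E->(0,1)
  grid max=4 at (0,0)
Final grid:
  4 3 0 0 0
  0 0 0 0 0
  0 0 0 0 0
  0 0 0 0 0
Max pheromone 4 at (0,0)

Answer: (0,0)=4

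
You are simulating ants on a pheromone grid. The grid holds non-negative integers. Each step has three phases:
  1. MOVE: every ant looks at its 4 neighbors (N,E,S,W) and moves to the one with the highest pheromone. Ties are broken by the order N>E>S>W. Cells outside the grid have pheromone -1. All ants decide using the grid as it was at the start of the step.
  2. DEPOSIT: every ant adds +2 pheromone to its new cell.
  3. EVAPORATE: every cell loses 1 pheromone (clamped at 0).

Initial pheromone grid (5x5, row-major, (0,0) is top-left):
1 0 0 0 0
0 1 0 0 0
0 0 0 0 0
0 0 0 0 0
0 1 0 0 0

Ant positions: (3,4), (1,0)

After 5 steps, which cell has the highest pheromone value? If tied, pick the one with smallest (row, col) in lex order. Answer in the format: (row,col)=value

Answer: (0,0)=2

Derivation:
Step 1: ant0:(3,4)->N->(2,4) | ant1:(1,0)->N->(0,0)
  grid max=2 at (0,0)
Step 2: ant0:(2,4)->N->(1,4) | ant1:(0,0)->E->(0,1)
  grid max=1 at (0,0)
Step 3: ant0:(1,4)->N->(0,4) | ant1:(0,1)->W->(0,0)
  grid max=2 at (0,0)
Step 4: ant0:(0,4)->S->(1,4) | ant1:(0,0)->E->(0,1)
  grid max=1 at (0,0)
Step 5: ant0:(1,4)->N->(0,4) | ant1:(0,1)->W->(0,0)
  grid max=2 at (0,0)
Final grid:
  2 0 0 0 1
  0 0 0 0 0
  0 0 0 0 0
  0 0 0 0 0
  0 0 0 0 0
Max pheromone 2 at (0,0)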